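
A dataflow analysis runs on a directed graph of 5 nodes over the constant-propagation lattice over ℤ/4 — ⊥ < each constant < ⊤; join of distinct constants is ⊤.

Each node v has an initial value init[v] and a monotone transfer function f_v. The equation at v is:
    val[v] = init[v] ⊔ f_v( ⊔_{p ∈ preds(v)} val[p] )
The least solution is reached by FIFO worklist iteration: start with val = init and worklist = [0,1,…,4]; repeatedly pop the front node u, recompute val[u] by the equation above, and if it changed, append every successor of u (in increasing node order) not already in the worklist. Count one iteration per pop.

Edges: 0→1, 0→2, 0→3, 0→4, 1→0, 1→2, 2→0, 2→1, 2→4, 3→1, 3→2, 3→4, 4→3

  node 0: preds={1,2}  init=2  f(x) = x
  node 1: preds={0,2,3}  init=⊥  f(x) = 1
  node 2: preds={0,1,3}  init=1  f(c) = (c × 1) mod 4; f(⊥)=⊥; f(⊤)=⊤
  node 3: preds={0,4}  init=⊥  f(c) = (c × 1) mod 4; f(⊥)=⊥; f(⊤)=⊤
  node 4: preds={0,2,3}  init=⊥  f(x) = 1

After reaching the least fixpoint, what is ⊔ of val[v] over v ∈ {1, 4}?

Trace (9 dequeues):
  [1] u=0 | in 1 | out ⊤ | prev 2 | push {}
  [2] u=1 | in ⊤ | out 1 | prev ⊥ | push {0}
  [3] u=2 | in ⊤ | out ⊤ | prev 1 | push {1}
  [4] u=3 | in ⊤ | out ⊤ | prev ⊥ | push {2}
  [5] u=4 | in ⊤ | out 1 | prev ⊥ | push {3}
  [6] u=0 | in ⊤ | out ⊤ | ==
  [7] u=1 | in ⊤ | out 1 | ==
  [8] u=2 | in ⊤ | out ⊤ | ==
  [9] u=3 | in ⊤ | out ⊤ | ==

Converged values:
  [0] ⊤
  [1] 1
  [2] ⊤
  [3] ⊤
  [4] 1

1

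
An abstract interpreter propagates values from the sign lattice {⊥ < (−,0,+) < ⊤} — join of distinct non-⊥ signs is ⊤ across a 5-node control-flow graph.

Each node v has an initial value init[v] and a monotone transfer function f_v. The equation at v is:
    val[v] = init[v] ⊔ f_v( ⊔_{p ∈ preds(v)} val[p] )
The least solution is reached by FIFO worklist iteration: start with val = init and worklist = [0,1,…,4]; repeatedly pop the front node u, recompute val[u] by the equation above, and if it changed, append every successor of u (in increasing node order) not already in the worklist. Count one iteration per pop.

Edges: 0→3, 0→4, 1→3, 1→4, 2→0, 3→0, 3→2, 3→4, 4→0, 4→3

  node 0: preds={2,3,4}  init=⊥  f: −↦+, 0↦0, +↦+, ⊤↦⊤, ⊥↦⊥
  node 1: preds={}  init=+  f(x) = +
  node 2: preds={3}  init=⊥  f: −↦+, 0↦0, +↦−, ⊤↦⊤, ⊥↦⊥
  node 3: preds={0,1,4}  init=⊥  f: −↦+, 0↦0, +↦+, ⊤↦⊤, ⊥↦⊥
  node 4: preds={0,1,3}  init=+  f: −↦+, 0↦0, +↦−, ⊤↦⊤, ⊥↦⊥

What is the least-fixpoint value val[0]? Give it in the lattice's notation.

⊤

Iteration log — 12 steps:
  step 1. node 0  ⊔preds=+  new=+  old=⊥  +wl: 
  step 2. node 1  ⊔preds=⊥  new=+  stable
  step 3. node 2  ⊔preds=⊥  new=⊥  stable
  step 4. node 3  ⊔preds=+  new=+  old=⊥  +wl: 0,2
  step 5. node 4  ⊔preds=+  new=⊤  old=+  +wl: 3
  step 6. node 0  ⊔preds=⊤  new=⊤  old=+  +wl: 4
  step 7. node 2  ⊔preds=+  new=−  old=⊥  +wl: 0
  step 8. node 3  ⊔preds=⊤  new=⊤  old=+  +wl: 2
  step 9. node 4  ⊔preds=⊤  new=⊤  stable
  step 10. node 0  ⊔preds=⊤  new=⊤  stable
  step 11. node 2  ⊔preds=⊤  new=⊤  old=−  +wl: 0
  step 12. node 0  ⊔preds=⊤  new=⊤  stable

Least fixpoint reached:
  node 0: ⊤
  node 1: +
  node 2: ⊤
  node 3: ⊤
  node 4: ⊤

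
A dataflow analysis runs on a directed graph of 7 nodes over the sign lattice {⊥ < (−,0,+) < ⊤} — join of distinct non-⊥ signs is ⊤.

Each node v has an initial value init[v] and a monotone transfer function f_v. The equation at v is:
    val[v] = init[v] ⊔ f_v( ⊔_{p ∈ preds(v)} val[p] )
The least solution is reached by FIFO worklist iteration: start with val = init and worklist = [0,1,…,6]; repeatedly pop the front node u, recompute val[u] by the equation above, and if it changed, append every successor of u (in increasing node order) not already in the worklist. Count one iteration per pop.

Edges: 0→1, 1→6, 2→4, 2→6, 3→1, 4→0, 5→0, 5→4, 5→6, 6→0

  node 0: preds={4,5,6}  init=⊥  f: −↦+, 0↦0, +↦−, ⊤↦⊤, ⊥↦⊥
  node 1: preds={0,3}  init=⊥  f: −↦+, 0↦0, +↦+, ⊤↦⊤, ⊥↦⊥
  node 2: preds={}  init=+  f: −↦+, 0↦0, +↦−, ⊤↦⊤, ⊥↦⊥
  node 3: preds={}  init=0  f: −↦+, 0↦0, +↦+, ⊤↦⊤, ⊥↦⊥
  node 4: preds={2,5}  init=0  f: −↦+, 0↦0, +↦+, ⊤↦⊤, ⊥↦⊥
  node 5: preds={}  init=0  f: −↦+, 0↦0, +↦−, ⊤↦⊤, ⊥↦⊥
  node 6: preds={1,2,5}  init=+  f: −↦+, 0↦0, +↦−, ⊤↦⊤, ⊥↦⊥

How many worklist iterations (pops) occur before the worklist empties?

Worklist (8 pops):
  #1 pop 0: in=⊤ → ⊤ (was ⊥); enqueue []
  #2 pop 1: in=⊤ → ⊤ (was ⊥); enqueue []
  #3 pop 2: in=⊥ → + (no change)
  #4 pop 3: in=⊥ → 0 (no change)
  #5 pop 4: in=⊤ → ⊤ (was 0); enqueue [0]
  #6 pop 5: in=⊥ → 0 (no change)
  #7 pop 6: in=⊤ → ⊤ (was +); enqueue []
  #8 pop 0: in=⊤ → ⊤ (no change)

Fixpoint:
  val[0] = ⊤
  val[1] = ⊤
  val[2] = +
  val[3] = 0
  val[4] = ⊤
  val[5] = 0
  val[6] = ⊤

8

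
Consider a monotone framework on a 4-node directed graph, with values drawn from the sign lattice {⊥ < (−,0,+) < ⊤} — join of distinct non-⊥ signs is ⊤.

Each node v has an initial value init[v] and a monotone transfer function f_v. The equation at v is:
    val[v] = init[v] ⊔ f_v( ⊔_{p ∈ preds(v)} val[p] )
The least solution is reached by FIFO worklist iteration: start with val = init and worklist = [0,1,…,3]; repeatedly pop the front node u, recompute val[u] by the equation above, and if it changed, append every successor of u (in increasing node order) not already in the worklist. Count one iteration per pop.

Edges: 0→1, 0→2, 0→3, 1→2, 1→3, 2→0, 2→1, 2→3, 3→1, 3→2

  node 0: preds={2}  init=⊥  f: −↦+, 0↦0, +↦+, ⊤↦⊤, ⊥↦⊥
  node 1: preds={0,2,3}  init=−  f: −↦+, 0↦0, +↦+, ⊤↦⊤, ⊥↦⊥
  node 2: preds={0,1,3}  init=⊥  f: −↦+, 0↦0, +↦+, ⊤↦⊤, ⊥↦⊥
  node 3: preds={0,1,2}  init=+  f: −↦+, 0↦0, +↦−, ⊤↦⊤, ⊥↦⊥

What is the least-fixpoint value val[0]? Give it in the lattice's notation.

⊤

Trace (8 dequeues):
  [1] u=0 | in ⊥ | out ⊥ | ==
  [2] u=1 | in + | out ⊤ | prev − | push {}
  [3] u=2 | in ⊤ | out ⊤ | prev ⊥ | push {0,1}
  [4] u=3 | in ⊤ | out ⊤ | prev + | push {2}
  [5] u=0 | in ⊤ | out ⊤ | prev ⊥ | push {3}
  [6] u=1 | in ⊤ | out ⊤ | ==
  [7] u=2 | in ⊤ | out ⊤ | ==
  [8] u=3 | in ⊤ | out ⊤ | ==

Converged values:
  [0] ⊤
  [1] ⊤
  [2] ⊤
  [3] ⊤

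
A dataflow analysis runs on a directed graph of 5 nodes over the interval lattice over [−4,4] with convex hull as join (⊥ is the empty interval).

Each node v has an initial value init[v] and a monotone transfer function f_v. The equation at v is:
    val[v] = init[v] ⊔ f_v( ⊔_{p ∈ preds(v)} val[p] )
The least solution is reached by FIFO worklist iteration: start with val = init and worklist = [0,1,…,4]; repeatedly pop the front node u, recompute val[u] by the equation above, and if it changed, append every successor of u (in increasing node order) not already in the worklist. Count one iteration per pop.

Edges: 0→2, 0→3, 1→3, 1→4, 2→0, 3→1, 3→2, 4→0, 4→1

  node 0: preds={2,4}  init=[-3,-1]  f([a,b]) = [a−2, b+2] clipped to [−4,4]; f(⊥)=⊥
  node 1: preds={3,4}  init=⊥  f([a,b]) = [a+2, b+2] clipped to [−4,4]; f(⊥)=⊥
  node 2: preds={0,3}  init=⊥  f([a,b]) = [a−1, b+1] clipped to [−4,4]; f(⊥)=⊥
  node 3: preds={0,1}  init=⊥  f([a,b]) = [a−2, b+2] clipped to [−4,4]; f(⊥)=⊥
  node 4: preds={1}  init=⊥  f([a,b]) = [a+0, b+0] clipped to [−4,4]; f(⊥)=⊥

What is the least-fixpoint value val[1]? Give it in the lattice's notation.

[-2,4]

Worklist (17 pops):
  #1 pop 0: in=⊥ → [-3,-1] (no change)
  #2 pop 1: in=⊥ → ⊥ (no change)
  #3 pop 2: in=[-3,-1] → [-4,0] (was ⊥); enqueue [0]
  #4 pop 3: in=[-3,-1] → [-4,1] (was ⊥); enqueue [1,2]
  #5 pop 4: in=⊥ → ⊥ (no change)
  #6 pop 0: in=[-4,0] → [-4,2] (was [-3,-1]); enqueue [3]
  #7 pop 1: in=[-4,1] → [-2,3] (was ⊥); enqueue [4]
  #8 pop 2: in=[-4,2] → [-4,3] (was [-4,0]); enqueue [0]
  #9 pop 3: in=[-4,3] → [-4,4] (was [-4,1]); enqueue [1,2]
  #10 pop 4: in=[-2,3] → [-2,3] (was ⊥); enqueue []
  #11 pop 0: in=[-4,3] → [-4,4] (was [-4,2]); enqueue [3]
  #12 pop 1: in=[-4,4] → [-2,4] (was [-2,3]); enqueue [4]
  #13 pop 2: in=[-4,4] → [-4,4] (was [-4,3]); enqueue [0]
  #14 pop 3: in=[-4,4] → [-4,4] (no change)
  #15 pop 4: in=[-2,4] → [-2,4] (was [-2,3]); enqueue [1]
  #16 pop 0: in=[-4,4] → [-4,4] (no change)
  #17 pop 1: in=[-4,4] → [-2,4] (no change)

Fixpoint:
  val[0] = [-4,4]
  val[1] = [-2,4]
  val[2] = [-4,4]
  val[3] = [-4,4]
  val[4] = [-2,4]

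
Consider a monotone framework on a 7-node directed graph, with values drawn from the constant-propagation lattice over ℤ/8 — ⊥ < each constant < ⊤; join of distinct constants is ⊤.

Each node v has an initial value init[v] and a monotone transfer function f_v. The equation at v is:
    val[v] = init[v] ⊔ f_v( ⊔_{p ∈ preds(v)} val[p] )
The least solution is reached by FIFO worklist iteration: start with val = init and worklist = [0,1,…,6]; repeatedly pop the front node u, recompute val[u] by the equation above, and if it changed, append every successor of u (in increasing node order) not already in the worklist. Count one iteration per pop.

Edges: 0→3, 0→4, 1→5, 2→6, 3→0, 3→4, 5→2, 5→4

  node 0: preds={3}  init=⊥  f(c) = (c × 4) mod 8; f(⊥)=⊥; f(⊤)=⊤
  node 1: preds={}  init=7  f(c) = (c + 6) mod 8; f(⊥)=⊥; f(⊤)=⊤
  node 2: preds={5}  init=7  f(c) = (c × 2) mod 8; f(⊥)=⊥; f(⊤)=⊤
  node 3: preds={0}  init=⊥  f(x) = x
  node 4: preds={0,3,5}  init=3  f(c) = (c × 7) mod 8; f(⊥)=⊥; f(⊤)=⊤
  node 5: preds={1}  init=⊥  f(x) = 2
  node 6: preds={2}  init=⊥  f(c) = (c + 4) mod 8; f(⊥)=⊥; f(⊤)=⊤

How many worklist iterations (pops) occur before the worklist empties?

10

Worklist (10 pops):
  #1 pop 0: in=⊥ → ⊥ (no change)
  #2 pop 1: in=⊥ → 7 (no change)
  #3 pop 2: in=⊥ → 7 (no change)
  #4 pop 3: in=⊥ → ⊥ (no change)
  #5 pop 4: in=⊥ → 3 (no change)
  #6 pop 5: in=7 → 2 (was ⊥); enqueue [2,4]
  #7 pop 6: in=7 → 3 (was ⊥); enqueue []
  #8 pop 2: in=2 → ⊤ (was 7); enqueue [6]
  #9 pop 4: in=2 → ⊤ (was 3); enqueue []
  #10 pop 6: in=⊤ → ⊤ (was 3); enqueue []

Fixpoint:
  val[0] = ⊥
  val[1] = 7
  val[2] = ⊤
  val[3] = ⊥
  val[4] = ⊤
  val[5] = 2
  val[6] = ⊤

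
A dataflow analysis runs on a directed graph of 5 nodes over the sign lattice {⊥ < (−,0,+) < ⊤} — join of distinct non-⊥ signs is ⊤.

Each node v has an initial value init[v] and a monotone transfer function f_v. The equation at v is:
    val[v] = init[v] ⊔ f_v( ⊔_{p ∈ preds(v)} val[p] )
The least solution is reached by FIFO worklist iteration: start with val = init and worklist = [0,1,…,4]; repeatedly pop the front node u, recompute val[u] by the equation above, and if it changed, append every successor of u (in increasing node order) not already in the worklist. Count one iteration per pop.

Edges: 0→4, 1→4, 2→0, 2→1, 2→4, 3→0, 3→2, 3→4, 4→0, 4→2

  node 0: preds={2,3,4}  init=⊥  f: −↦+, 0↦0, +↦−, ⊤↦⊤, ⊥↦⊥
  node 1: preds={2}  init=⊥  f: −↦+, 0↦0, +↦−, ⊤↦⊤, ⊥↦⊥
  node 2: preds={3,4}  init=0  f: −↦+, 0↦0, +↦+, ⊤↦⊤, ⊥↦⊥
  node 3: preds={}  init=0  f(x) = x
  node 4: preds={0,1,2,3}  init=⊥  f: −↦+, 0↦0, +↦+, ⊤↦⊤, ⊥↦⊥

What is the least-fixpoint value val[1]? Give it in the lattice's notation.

0

Iteration log — 7 steps:
  step 1. node 0  ⊔preds=0  new=0  old=⊥  +wl: 
  step 2. node 1  ⊔preds=0  new=0  old=⊥  +wl: 
  step 3. node 2  ⊔preds=0  new=0  stable
  step 4. node 3  ⊔preds=⊥  new=0  stable
  step 5. node 4  ⊔preds=0  new=0  old=⊥  +wl: 0,2
  step 6. node 0  ⊔preds=0  new=0  stable
  step 7. node 2  ⊔preds=0  new=0  stable

Least fixpoint reached:
  node 0: 0
  node 1: 0
  node 2: 0
  node 3: 0
  node 4: 0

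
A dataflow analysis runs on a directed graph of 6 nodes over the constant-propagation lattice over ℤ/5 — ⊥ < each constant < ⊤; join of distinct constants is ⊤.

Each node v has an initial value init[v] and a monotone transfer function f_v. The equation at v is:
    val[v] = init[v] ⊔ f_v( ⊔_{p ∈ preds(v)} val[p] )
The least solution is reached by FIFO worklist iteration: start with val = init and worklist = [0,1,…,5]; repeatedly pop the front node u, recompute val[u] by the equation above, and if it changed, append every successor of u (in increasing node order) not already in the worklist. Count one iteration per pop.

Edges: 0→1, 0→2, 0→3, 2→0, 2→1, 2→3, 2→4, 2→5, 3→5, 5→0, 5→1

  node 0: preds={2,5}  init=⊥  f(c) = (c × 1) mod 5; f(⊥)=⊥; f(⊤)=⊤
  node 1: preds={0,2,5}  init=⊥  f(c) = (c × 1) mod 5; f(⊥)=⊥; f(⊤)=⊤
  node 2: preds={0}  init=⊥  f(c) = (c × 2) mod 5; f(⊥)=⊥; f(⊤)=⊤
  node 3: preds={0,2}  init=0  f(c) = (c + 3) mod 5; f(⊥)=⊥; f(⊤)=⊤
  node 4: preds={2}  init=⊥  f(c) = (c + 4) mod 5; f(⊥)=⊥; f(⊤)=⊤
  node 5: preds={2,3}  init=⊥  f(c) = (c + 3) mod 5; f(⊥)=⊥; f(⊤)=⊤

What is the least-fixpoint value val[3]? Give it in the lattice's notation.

⊤

Worklist (20 pops):
  #1 pop 0: in=⊥ → ⊥ (no change)
  #2 pop 1: in=⊥ → ⊥ (no change)
  #3 pop 2: in=⊥ → ⊥ (no change)
  #4 pop 3: in=⊥ → 0 (no change)
  #5 pop 4: in=⊥ → ⊥ (no change)
  #6 pop 5: in=0 → 3 (was ⊥); enqueue [0,1]
  #7 pop 0: in=3 → 3 (was ⊥); enqueue [2,3]
  #8 pop 1: in=3 → 3 (was ⊥); enqueue []
  #9 pop 2: in=3 → 1 (was ⊥); enqueue [0,1,4,5]
  #10 pop 3: in=⊤ → ⊤ (was 0); enqueue []
  #11 pop 0: in=⊤ → ⊤ (was 3); enqueue [2,3]
  #12 pop 1: in=⊤ → ⊤ (was 3); enqueue []
  #13 pop 4: in=1 → 0 (was ⊥); enqueue []
  #14 pop 5: in=⊤ → ⊤ (was 3); enqueue [0,1]
  #15 pop 2: in=⊤ → ⊤ (was 1); enqueue [4,5]
  #16 pop 3: in=⊤ → ⊤ (no change)
  #17 pop 0: in=⊤ → ⊤ (no change)
  #18 pop 1: in=⊤ → ⊤ (no change)
  #19 pop 4: in=⊤ → ⊤ (was 0); enqueue []
  #20 pop 5: in=⊤ → ⊤ (no change)

Fixpoint:
  val[0] = ⊤
  val[1] = ⊤
  val[2] = ⊤
  val[3] = ⊤
  val[4] = ⊤
  val[5] = ⊤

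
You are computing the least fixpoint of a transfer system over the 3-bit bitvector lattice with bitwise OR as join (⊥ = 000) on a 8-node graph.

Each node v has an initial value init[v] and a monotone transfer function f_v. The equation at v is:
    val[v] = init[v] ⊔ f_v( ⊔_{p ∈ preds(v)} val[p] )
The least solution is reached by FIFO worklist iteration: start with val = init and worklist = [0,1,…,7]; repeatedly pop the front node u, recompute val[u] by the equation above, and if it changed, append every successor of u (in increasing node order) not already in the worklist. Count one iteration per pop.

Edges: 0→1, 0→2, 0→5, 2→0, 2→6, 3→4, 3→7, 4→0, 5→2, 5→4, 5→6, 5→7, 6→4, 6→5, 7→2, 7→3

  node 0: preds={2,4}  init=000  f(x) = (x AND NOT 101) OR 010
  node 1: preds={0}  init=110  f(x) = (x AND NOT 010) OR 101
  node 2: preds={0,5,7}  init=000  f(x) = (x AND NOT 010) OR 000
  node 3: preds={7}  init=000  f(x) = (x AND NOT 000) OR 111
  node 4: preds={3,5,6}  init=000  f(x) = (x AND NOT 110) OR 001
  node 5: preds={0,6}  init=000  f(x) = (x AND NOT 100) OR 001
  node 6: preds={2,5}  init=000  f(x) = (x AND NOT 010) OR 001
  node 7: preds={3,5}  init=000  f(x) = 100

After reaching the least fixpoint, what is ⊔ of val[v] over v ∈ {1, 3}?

Worklist (17 pops):
  #1 pop 0: in=000 → 010 (was 000); enqueue []
  #2 pop 1: in=010 → 111 (was 110); enqueue []
  #3 pop 2: in=010 → 000 (no change)
  #4 pop 3: in=000 → 111 (was 000); enqueue []
  #5 pop 4: in=111 → 001 (was 000); enqueue [0]
  #6 pop 5: in=010 → 011 (was 000); enqueue [2,4]
  #7 pop 6: in=011 → 001 (was 000); enqueue [5]
  #8 pop 7: in=111 → 100 (was 000); enqueue [3]
  #9 pop 0: in=001 → 010 (no change)
  #10 pop 2: in=111 → 101 (was 000); enqueue [0,6]
  #11 pop 4: in=111 → 001 (no change)
  #12 pop 5: in=011 → 011 (no change)
  #13 pop 3: in=100 → 111 (no change)
  #14 pop 0: in=101 → 010 (no change)
  #15 pop 6: in=111 → 101 (was 001); enqueue [4,5]
  #16 pop 4: in=111 → 001 (no change)
  #17 pop 5: in=111 → 011 (no change)

Fixpoint:
  val[0] = 010
  val[1] = 111
  val[2] = 101
  val[3] = 111
  val[4] = 001
  val[5] = 011
  val[6] = 101
  val[7] = 100

111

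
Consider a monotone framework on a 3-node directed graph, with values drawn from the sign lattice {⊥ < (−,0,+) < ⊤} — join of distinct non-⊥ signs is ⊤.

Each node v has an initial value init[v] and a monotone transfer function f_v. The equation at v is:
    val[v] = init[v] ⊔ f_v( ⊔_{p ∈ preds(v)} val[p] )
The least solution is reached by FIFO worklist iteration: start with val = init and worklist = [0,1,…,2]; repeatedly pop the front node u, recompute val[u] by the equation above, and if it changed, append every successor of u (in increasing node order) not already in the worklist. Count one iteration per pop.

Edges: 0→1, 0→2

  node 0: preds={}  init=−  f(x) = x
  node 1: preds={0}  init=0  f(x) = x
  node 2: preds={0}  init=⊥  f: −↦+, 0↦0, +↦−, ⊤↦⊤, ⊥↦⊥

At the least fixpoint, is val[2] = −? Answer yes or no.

no

Trace (3 dequeues):
  [1] u=0 | in ⊥ | out − | ==
  [2] u=1 | in − | out ⊤ | prev 0 | push {}
  [3] u=2 | in − | out + | prev ⊥ | push {}

Converged values:
  [0] −
  [1] ⊤
  [2] +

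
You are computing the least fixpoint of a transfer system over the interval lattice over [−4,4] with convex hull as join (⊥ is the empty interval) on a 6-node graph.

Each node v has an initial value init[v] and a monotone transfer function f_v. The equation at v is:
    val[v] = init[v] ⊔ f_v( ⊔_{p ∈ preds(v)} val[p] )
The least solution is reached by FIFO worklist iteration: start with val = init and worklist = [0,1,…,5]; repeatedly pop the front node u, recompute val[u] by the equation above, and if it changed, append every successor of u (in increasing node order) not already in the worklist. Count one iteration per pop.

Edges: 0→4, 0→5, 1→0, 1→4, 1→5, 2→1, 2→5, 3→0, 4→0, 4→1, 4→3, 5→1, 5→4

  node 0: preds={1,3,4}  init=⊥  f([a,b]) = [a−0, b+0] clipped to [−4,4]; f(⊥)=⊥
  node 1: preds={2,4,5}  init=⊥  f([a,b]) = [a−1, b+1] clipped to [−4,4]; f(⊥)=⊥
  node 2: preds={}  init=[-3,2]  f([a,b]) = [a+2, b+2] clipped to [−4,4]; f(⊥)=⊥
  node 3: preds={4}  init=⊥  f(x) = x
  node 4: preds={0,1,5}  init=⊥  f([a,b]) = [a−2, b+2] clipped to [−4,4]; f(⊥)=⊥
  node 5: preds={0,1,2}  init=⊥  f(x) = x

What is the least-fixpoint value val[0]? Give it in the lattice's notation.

[-4,4]

Worklist (14 pops):
  #1 pop 0: in=⊥ → ⊥ (no change)
  #2 pop 1: in=[-3,2] → [-4,3] (was ⊥); enqueue [0]
  #3 pop 2: in=⊥ → [-3,2] (no change)
  #4 pop 3: in=⊥ → ⊥ (no change)
  #5 pop 4: in=[-4,3] → [-4,4] (was ⊥); enqueue [1,3]
  #6 pop 5: in=[-4,3] → [-4,3] (was ⊥); enqueue [4]
  #7 pop 0: in=[-4,4] → [-4,4] (was ⊥); enqueue [5]
  #8 pop 1: in=[-4,4] → [-4,4] (was [-4,3]); enqueue [0]
  #9 pop 3: in=[-4,4] → [-4,4] (was ⊥); enqueue []
  #10 pop 4: in=[-4,4] → [-4,4] (no change)
  #11 pop 5: in=[-4,4] → [-4,4] (was [-4,3]); enqueue [1,4]
  #12 pop 0: in=[-4,4] → [-4,4] (no change)
  #13 pop 1: in=[-4,4] → [-4,4] (no change)
  #14 pop 4: in=[-4,4] → [-4,4] (no change)

Fixpoint:
  val[0] = [-4,4]
  val[1] = [-4,4]
  val[2] = [-3,2]
  val[3] = [-4,4]
  val[4] = [-4,4]
  val[5] = [-4,4]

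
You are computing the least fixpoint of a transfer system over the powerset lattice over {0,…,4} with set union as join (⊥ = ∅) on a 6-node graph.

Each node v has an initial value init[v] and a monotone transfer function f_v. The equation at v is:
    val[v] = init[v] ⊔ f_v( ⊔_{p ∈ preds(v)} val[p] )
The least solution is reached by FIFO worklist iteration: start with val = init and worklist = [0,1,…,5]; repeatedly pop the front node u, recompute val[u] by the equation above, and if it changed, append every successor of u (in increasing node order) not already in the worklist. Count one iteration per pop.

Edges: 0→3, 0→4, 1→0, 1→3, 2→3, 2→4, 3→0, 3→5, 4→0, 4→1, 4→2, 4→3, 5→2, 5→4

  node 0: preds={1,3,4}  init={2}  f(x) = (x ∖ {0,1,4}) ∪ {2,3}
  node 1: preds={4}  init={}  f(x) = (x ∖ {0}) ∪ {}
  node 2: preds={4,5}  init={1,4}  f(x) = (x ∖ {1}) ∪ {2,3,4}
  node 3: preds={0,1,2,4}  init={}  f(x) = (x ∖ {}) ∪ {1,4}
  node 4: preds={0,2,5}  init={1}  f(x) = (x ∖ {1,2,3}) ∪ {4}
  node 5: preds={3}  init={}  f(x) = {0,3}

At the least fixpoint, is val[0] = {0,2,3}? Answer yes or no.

no

Iteration log — 16 steps:
  step 1. node 0  ⊔preds={1}  new={2,3}  old={2}  +wl: 
  step 2. node 1  ⊔preds={1}  new={1}  old={}  +wl: 0
  step 3. node 2  ⊔preds={1}  new={1,2,3,4}  old={1,4}  +wl: 
  step 4. node 3  ⊔preds={1,2,3,4}  new={1,2,3,4}  old={}  +wl: 
  step 5. node 4  ⊔preds={1,2,3,4}  new={1,4}  old={1}  +wl: 1,2,3
  step 6. node 5  ⊔preds={1,2,3,4}  new={0,3}  old={}  +wl: 4
  step 7. node 0  ⊔preds={1,2,3,4}  new={2,3}  stable
  step 8. node 1  ⊔preds={1,4}  new={1,4}  old={1}  +wl: 0
  step 9. node 2  ⊔preds={0,1,3,4}  new={0,1,2,3,4}  old={1,2,3,4}  +wl: 
  step 10. node 3  ⊔preds={0,1,2,3,4}  new={0,1,2,3,4}  old={1,2,3,4}  +wl: 5
  step 11. node 4  ⊔preds={0,1,2,3,4}  new={0,1,4}  old={1,4}  +wl: 1,2,3
  step 12. node 0  ⊔preds={0,1,2,3,4}  new={2,3}  stable
  step 13. node 5  ⊔preds={0,1,2,3,4}  new={0,3}  stable
  step 14. node 1  ⊔preds={0,1,4}  new={1,4}  stable
  step 15. node 2  ⊔preds={0,1,3,4}  new={0,1,2,3,4}  stable
  step 16. node 3  ⊔preds={0,1,2,3,4}  new={0,1,2,3,4}  stable

Least fixpoint reached:
  node 0: {2,3}
  node 1: {1,4}
  node 2: {0,1,2,3,4}
  node 3: {0,1,2,3,4}
  node 4: {0,1,4}
  node 5: {0,3}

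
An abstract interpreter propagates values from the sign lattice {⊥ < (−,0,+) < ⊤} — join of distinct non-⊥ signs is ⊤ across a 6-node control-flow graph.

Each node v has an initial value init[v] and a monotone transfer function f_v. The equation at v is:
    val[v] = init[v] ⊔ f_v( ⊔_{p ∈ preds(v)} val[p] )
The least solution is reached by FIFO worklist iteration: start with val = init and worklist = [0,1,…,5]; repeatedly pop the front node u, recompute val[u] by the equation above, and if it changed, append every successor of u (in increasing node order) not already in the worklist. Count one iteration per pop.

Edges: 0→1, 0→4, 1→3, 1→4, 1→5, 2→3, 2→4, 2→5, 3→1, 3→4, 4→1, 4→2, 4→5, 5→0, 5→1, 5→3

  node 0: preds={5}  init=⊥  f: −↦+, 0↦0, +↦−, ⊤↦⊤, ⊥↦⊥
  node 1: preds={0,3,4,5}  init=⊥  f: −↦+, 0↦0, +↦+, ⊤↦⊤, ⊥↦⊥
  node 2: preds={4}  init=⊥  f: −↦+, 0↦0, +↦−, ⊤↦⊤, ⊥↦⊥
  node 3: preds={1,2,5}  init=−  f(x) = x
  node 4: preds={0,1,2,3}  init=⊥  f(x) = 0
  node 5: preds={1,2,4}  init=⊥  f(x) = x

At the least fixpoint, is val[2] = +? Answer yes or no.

no

Worklist (13 pops):
  #1 pop 0: in=⊥ → ⊥ (no change)
  #2 pop 1: in=− → + (was ⊥); enqueue []
  #3 pop 2: in=⊥ → ⊥ (no change)
  #4 pop 3: in=+ → ⊤ (was −); enqueue [1]
  #5 pop 4: in=⊤ → 0 (was ⊥); enqueue [2]
  #6 pop 5: in=⊤ → ⊤ (was ⊥); enqueue [0,3]
  #7 pop 1: in=⊤ → ⊤ (was +); enqueue [4,5]
  #8 pop 2: in=0 → 0 (was ⊥); enqueue []
  #9 pop 0: in=⊤ → ⊤ (was ⊥); enqueue [1]
  #10 pop 3: in=⊤ → ⊤ (no change)
  #11 pop 4: in=⊤ → 0 (no change)
  #12 pop 5: in=⊤ → ⊤ (no change)
  #13 pop 1: in=⊤ → ⊤ (no change)

Fixpoint:
  val[0] = ⊤
  val[1] = ⊤
  val[2] = 0
  val[3] = ⊤
  val[4] = 0
  val[5] = ⊤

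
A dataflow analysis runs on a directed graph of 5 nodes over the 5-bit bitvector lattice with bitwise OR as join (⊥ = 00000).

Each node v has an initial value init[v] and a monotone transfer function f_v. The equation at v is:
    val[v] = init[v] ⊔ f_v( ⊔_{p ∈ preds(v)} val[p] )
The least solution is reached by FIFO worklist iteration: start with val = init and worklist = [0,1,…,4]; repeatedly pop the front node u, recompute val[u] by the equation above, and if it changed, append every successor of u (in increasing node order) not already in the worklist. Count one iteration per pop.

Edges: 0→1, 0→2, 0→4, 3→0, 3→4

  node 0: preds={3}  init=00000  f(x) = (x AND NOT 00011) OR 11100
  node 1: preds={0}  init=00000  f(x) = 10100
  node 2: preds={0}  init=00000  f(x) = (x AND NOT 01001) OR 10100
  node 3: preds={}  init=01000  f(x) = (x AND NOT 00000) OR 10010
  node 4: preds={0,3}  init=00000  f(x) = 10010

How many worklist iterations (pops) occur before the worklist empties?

Trace (6 dequeues):
  [1] u=0 | in 01000 | out 11100 | prev 00000 | push {}
  [2] u=1 | in 11100 | out 10100 | prev 00000 | push {}
  [3] u=2 | in 11100 | out 10100 | prev 00000 | push {}
  [4] u=3 | in 00000 | out 11010 | prev 01000 | push {0}
  [5] u=4 | in 11110 | out 10010 | prev 00000 | push {}
  [6] u=0 | in 11010 | out 11100 | ==

Converged values:
  [0] 11100
  [1] 10100
  [2] 10100
  [3] 11010
  [4] 10010

6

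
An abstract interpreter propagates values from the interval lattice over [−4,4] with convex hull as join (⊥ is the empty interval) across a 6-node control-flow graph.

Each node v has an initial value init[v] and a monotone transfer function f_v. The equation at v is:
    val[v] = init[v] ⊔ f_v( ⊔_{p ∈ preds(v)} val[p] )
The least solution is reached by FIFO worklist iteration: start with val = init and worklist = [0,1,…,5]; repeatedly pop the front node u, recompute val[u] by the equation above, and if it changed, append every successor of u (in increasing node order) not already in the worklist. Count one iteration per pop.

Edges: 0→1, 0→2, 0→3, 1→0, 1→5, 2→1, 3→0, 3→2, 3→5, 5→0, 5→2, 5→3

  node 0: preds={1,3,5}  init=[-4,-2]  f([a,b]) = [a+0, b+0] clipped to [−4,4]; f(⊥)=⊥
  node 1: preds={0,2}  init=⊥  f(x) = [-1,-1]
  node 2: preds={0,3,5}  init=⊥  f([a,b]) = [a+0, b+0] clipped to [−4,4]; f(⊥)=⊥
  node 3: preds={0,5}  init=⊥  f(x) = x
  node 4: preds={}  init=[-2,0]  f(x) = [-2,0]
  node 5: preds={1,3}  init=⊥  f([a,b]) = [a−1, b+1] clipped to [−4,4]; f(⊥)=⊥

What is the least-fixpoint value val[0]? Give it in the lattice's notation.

Iteration log — 42 steps:
  step 1. node 0  ⊔preds=⊥  new=[-4,-2]  stable
  step 2. node 1  ⊔preds=[-4,-2]  new=[-1,-1]  old=⊥  +wl: 0
  step 3. node 2  ⊔preds=[-4,-2]  new=[-4,-2]  old=⊥  +wl: 1
  step 4. node 3  ⊔preds=[-4,-2]  new=[-4,-2]  old=⊥  +wl: 2
  step 5. node 4  ⊔preds=⊥  new=[-2,0]  stable
  step 6. node 5  ⊔preds=[-4,-1]  new=[-4,0]  old=⊥  +wl: 3
  step 7. node 0  ⊔preds=[-4,0]  new=[-4,0]  old=[-4,-2]  +wl: 
  step 8. node 1  ⊔preds=[-4,0]  new=[-1,-1]  stable
  step 9. node 2  ⊔preds=[-4,0]  new=[-4,0]  old=[-4,-2]  +wl: 1
  step 10. node 3  ⊔preds=[-4,0]  new=[-4,0]  old=[-4,-2]  +wl: 0,2,5
  step 11. node 1  ⊔preds=[-4,0]  new=[-1,-1]  stable
  step 12. node 0  ⊔preds=[-4,0]  new=[-4,0]  stable
  step 13. node 2  ⊔preds=[-4,0]  new=[-4,0]  stable
  step 14. node 5  ⊔preds=[-4,0]  new=[-4,1]  old=[-4,0]  +wl: 0,2,3
  step 15. node 0  ⊔preds=[-4,1]  new=[-4,1]  old=[-4,0]  +wl: 1
  step 16. node 2  ⊔preds=[-4,1]  new=[-4,1]  old=[-4,0]  +wl: 
  step 17. node 3  ⊔preds=[-4,1]  new=[-4,1]  old=[-4,0]  +wl: 0,2,5
  step 18. node 1  ⊔preds=[-4,1]  new=[-1,-1]  stable
  step 19. node 0  ⊔preds=[-4,1]  new=[-4,1]  stable
  step 20. node 2  ⊔preds=[-4,1]  new=[-4,1]  stable
  step 21. node 5  ⊔preds=[-4,1]  new=[-4,2]  old=[-4,1]  +wl: 0,2,3
  step 22. node 0  ⊔preds=[-4,2]  new=[-4,2]  old=[-4,1]  +wl: 1
  step 23. node 2  ⊔preds=[-4,2]  new=[-4,2]  old=[-4,1]  +wl: 
  step 24. node 3  ⊔preds=[-4,2]  new=[-4,2]  old=[-4,1]  +wl: 0,2,5
  step 25. node 1  ⊔preds=[-4,2]  new=[-1,-1]  stable
  step 26. node 0  ⊔preds=[-4,2]  new=[-4,2]  stable
  step 27. node 2  ⊔preds=[-4,2]  new=[-4,2]  stable
  step 28. node 5  ⊔preds=[-4,2]  new=[-4,3]  old=[-4,2]  +wl: 0,2,3
  step 29. node 0  ⊔preds=[-4,3]  new=[-4,3]  old=[-4,2]  +wl: 1
  step 30. node 2  ⊔preds=[-4,3]  new=[-4,3]  old=[-4,2]  +wl: 
  step 31. node 3  ⊔preds=[-4,3]  new=[-4,3]  old=[-4,2]  +wl: 0,2,5
  step 32. node 1  ⊔preds=[-4,3]  new=[-1,-1]  stable
  step 33. node 0  ⊔preds=[-4,3]  new=[-4,3]  stable
  step 34. node 2  ⊔preds=[-4,3]  new=[-4,3]  stable
  step 35. node 5  ⊔preds=[-4,3]  new=[-4,4]  old=[-4,3]  +wl: 0,2,3
  step 36. node 0  ⊔preds=[-4,4]  new=[-4,4]  old=[-4,3]  +wl: 1
  step 37. node 2  ⊔preds=[-4,4]  new=[-4,4]  old=[-4,3]  +wl: 
  step 38. node 3  ⊔preds=[-4,4]  new=[-4,4]  old=[-4,3]  +wl: 0,2,5
  step 39. node 1  ⊔preds=[-4,4]  new=[-1,-1]  stable
  step 40. node 0  ⊔preds=[-4,4]  new=[-4,4]  stable
  step 41. node 2  ⊔preds=[-4,4]  new=[-4,4]  stable
  step 42. node 5  ⊔preds=[-4,4]  new=[-4,4]  stable

Least fixpoint reached:
  node 0: [-4,4]
  node 1: [-1,-1]
  node 2: [-4,4]
  node 3: [-4,4]
  node 4: [-2,0]
  node 5: [-4,4]

[-4,4]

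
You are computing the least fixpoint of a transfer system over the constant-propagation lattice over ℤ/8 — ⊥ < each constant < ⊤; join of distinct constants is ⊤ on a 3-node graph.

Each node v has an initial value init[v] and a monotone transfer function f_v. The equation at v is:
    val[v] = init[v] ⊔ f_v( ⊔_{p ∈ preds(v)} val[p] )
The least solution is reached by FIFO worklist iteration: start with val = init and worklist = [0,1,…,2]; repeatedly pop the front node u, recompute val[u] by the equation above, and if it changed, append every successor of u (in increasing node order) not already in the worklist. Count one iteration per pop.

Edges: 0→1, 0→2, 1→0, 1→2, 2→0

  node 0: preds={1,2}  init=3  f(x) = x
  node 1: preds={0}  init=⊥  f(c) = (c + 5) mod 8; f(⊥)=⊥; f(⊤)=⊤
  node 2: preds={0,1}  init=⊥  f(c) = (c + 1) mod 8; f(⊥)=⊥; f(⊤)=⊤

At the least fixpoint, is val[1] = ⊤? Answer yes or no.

yes

Iteration log — 7 steps:
  step 1. node 0  ⊔preds=⊥  new=3  stable
  step 2. node 1  ⊔preds=3  new=0  old=⊥  +wl: 0
  step 3. node 2  ⊔preds=⊤  new=⊤  old=⊥  +wl: 
  step 4. node 0  ⊔preds=⊤  new=⊤  old=3  +wl: 1,2
  step 5. node 1  ⊔preds=⊤  new=⊤  old=0  +wl: 0
  step 6. node 2  ⊔preds=⊤  new=⊤  stable
  step 7. node 0  ⊔preds=⊤  new=⊤  stable

Least fixpoint reached:
  node 0: ⊤
  node 1: ⊤
  node 2: ⊤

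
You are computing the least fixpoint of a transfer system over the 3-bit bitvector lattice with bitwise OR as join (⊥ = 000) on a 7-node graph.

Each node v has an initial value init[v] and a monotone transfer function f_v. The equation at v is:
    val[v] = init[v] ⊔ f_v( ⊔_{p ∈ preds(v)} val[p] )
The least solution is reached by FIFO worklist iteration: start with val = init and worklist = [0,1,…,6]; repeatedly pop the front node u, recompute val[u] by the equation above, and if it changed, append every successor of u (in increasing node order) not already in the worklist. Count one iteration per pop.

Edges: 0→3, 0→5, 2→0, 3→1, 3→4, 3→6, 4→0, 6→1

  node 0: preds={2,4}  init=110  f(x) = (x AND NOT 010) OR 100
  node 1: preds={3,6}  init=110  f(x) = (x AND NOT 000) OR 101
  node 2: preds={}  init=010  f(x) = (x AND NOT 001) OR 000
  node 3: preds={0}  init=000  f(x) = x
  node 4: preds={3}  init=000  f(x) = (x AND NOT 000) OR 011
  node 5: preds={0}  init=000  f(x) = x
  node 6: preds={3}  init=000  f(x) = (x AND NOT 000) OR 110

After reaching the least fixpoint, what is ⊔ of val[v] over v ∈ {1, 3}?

111

Iteration log — 15 steps:
  step 1. node 0  ⊔preds=010  new=110  stable
  step 2. node 1  ⊔preds=000  new=111  old=110  +wl: 
  step 3. node 2  ⊔preds=000  new=010  stable
  step 4. node 3  ⊔preds=110  new=110  old=000  +wl: 1
  step 5. node 4  ⊔preds=110  new=111  old=000  +wl: 0
  step 6. node 5  ⊔preds=110  new=110  old=000  +wl: 
  step 7. node 6  ⊔preds=110  new=110  old=000  +wl: 
  step 8. node 1  ⊔preds=110  new=111  stable
  step 9. node 0  ⊔preds=111  new=111  old=110  +wl: 3,5
  step 10. node 3  ⊔preds=111  new=111  old=110  +wl: 1,4,6
  step 11. node 5  ⊔preds=111  new=111  old=110  +wl: 
  step 12. node 1  ⊔preds=111  new=111  stable
  step 13. node 4  ⊔preds=111  new=111  stable
  step 14. node 6  ⊔preds=111  new=111  old=110  +wl: 1
  step 15. node 1  ⊔preds=111  new=111  stable

Least fixpoint reached:
  node 0: 111
  node 1: 111
  node 2: 010
  node 3: 111
  node 4: 111
  node 5: 111
  node 6: 111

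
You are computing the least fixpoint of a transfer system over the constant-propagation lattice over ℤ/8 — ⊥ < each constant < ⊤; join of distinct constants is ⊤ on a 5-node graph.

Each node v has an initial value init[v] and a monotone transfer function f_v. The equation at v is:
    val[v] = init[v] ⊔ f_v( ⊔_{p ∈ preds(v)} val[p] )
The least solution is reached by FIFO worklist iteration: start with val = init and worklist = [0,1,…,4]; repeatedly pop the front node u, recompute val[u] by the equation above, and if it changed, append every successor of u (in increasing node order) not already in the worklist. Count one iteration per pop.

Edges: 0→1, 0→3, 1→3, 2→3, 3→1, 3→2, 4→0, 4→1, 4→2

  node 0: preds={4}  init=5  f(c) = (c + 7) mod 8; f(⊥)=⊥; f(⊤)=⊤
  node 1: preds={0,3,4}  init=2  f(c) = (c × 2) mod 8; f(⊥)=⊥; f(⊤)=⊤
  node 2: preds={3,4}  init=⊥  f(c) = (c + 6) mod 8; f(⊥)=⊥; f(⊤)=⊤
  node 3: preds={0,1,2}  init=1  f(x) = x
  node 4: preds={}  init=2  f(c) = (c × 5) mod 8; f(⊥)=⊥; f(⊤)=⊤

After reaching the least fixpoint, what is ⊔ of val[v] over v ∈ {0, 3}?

⊤

Worklist (7 pops):
  #1 pop 0: in=2 → ⊤ (was 5); enqueue []
  #2 pop 1: in=⊤ → ⊤ (was 2); enqueue []
  #3 pop 2: in=⊤ → ⊤ (was ⊥); enqueue []
  #4 pop 3: in=⊤ → ⊤ (was 1); enqueue [1,2]
  #5 pop 4: in=⊥ → 2 (no change)
  #6 pop 1: in=⊤ → ⊤ (no change)
  #7 pop 2: in=⊤ → ⊤ (no change)

Fixpoint:
  val[0] = ⊤
  val[1] = ⊤
  val[2] = ⊤
  val[3] = ⊤
  val[4] = 2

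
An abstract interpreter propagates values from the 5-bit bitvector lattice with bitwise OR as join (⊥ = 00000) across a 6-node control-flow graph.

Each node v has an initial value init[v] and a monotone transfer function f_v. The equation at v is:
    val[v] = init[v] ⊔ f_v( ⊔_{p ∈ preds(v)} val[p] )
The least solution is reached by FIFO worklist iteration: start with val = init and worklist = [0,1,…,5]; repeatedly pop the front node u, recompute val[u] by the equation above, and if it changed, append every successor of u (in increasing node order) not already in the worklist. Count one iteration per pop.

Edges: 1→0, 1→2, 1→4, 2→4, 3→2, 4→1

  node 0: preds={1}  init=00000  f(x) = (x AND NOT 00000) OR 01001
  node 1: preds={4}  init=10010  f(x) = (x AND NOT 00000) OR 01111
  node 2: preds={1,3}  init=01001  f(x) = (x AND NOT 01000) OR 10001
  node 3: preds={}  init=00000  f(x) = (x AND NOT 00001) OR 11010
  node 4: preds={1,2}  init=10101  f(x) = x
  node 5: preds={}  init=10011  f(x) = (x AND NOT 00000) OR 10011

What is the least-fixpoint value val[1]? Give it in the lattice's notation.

Trace (9 dequeues):
  [1] u=0 | in 10010 | out 11011 | prev 00000 | push {}
  [2] u=1 | in 10101 | out 11111 | prev 10010 | push {0}
  [3] u=2 | in 11111 | out 11111 | prev 01001 | push {}
  [4] u=3 | in 00000 | out 11010 | prev 00000 | push {2}
  [5] u=4 | in 11111 | out 11111 | prev 10101 | push {1}
  [6] u=5 | in 00000 | out 10011 | ==
  [7] u=0 | in 11111 | out 11111 | prev 11011 | push {}
  [8] u=2 | in 11111 | out 11111 | ==
  [9] u=1 | in 11111 | out 11111 | ==

Converged values:
  [0] 11111
  [1] 11111
  [2] 11111
  [3] 11010
  [4] 11111
  [5] 10011

11111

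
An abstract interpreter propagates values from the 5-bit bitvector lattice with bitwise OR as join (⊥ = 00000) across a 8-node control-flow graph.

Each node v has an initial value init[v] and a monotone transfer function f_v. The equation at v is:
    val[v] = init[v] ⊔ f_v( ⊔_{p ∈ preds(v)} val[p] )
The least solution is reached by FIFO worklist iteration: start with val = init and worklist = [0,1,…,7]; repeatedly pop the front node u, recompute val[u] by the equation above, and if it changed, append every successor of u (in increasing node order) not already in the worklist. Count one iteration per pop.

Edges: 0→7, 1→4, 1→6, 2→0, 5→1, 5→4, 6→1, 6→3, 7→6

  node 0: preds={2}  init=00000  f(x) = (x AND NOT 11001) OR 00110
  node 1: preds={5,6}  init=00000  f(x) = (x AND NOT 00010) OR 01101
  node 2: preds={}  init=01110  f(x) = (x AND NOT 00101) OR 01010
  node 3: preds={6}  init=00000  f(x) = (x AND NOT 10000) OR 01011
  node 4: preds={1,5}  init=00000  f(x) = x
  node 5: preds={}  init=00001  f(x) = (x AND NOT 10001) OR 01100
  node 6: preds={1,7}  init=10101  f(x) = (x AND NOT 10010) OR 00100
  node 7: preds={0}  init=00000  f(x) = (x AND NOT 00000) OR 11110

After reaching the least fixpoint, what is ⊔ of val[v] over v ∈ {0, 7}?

Trace (12 dequeues):
  [1] u=0 | in 01110 | out 00110 | prev 00000 | push {}
  [2] u=1 | in 10101 | out 11101 | prev 00000 | push {}
  [3] u=2 | in 00000 | out 01110 | ==
  [4] u=3 | in 10101 | out 01111 | prev 00000 | push {}
  [5] u=4 | in 11101 | out 11101 | prev 00000 | push {}
  [6] u=5 | in 00000 | out 01101 | prev 00001 | push {1,4}
  [7] u=6 | in 11101 | out 11101 | prev 10101 | push {3}
  [8] u=7 | in 00110 | out 11110 | prev 00000 | push {6}
  [9] u=1 | in 11101 | out 11101 | ==
  [10] u=4 | in 11101 | out 11101 | ==
  [11] u=3 | in 11101 | out 01111 | ==
  [12] u=6 | in 11111 | out 11101 | ==

Converged values:
  [0] 00110
  [1] 11101
  [2] 01110
  [3] 01111
  [4] 11101
  [5] 01101
  [6] 11101
  [7] 11110

11110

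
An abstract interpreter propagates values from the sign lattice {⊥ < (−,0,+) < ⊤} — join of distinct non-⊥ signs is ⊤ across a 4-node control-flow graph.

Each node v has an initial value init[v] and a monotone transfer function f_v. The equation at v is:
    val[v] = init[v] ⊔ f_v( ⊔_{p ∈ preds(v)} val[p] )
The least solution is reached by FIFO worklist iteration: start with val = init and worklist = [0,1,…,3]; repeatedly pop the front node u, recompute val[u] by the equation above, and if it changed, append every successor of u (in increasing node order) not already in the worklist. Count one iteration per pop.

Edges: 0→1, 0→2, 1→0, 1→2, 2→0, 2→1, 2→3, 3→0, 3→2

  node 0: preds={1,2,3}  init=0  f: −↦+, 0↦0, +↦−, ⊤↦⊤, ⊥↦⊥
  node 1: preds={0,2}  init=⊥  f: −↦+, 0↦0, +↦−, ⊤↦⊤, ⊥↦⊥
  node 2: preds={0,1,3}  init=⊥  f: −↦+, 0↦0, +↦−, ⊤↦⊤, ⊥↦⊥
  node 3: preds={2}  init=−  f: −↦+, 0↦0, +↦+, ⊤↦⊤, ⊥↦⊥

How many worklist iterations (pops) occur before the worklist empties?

Trace (7 dequeues):
  [1] u=0 | in − | out ⊤ | prev 0 | push {}
  [2] u=1 | in ⊤ | out ⊤ | prev ⊥ | push {0}
  [3] u=2 | in ⊤ | out ⊤ | prev ⊥ | push {1}
  [4] u=3 | in ⊤ | out ⊤ | prev − | push {2}
  [5] u=0 | in ⊤ | out ⊤ | ==
  [6] u=1 | in ⊤ | out ⊤ | ==
  [7] u=2 | in ⊤ | out ⊤ | ==

Converged values:
  [0] ⊤
  [1] ⊤
  [2] ⊤
  [3] ⊤

7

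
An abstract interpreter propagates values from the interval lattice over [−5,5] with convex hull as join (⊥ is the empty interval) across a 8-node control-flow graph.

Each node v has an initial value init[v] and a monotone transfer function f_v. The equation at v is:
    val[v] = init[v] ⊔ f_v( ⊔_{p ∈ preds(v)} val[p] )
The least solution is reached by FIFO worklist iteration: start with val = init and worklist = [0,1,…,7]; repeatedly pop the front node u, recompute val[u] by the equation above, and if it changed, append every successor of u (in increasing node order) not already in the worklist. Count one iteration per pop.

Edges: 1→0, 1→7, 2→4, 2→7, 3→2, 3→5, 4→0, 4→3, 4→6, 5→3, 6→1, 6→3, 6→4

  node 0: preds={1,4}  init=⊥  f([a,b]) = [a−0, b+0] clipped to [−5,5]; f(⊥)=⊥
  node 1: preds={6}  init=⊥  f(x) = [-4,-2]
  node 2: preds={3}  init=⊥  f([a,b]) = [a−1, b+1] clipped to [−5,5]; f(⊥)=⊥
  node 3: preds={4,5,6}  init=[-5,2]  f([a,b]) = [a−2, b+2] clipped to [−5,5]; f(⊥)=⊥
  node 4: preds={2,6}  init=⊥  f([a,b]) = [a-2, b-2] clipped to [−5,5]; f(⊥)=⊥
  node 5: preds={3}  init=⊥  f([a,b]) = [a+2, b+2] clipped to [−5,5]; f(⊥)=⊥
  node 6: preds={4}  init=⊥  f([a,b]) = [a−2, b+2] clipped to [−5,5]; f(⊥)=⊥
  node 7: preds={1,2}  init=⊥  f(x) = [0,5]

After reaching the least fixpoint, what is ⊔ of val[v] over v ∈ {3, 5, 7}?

[-5,5]

Worklist (22 pops):
  #1 pop 0: in=⊥ → ⊥ (no change)
  #2 pop 1: in=⊥ → [-4,-2] (was ⊥); enqueue [0]
  #3 pop 2: in=[-5,2] → [-5,3] (was ⊥); enqueue []
  #4 pop 3: in=⊥ → [-5,2] (no change)
  #5 pop 4: in=[-5,3] → [-5,1] (was ⊥); enqueue [3]
  #6 pop 5: in=[-5,2] → [-3,4] (was ⊥); enqueue []
  #7 pop 6: in=[-5,1] → [-5,3] (was ⊥); enqueue [1,4]
  #8 pop 7: in=[-5,3] → [0,5] (was ⊥); enqueue []
  #9 pop 0: in=[-5,1] → [-5,1] (was ⊥); enqueue []
  #10 pop 3: in=[-5,4] → [-5,5] (was [-5,2]); enqueue [2,5]
  #11 pop 1: in=[-5,3] → [-4,-2] (no change)
  #12 pop 4: in=[-5,3] → [-5,1] (no change)
  #13 pop 2: in=[-5,5] → [-5,5] (was [-5,3]); enqueue [4,7]
  #14 pop 5: in=[-5,5] → [-3,5] (was [-3,4]); enqueue [3]
  #15 pop 4: in=[-5,5] → [-5,3] (was [-5,1]); enqueue [0,6]
  #16 pop 7: in=[-5,5] → [0,5] (no change)
  #17 pop 3: in=[-5,5] → [-5,5] (no change)
  #18 pop 0: in=[-5,3] → [-5,3] (was [-5,1]); enqueue []
  #19 pop 6: in=[-5,3] → [-5,5] (was [-5,3]); enqueue [1,3,4]
  #20 pop 1: in=[-5,5] → [-4,-2] (no change)
  #21 pop 3: in=[-5,5] → [-5,5] (no change)
  #22 pop 4: in=[-5,5] → [-5,3] (no change)

Fixpoint:
  val[0] = [-5,3]
  val[1] = [-4,-2]
  val[2] = [-5,5]
  val[3] = [-5,5]
  val[4] = [-5,3]
  val[5] = [-3,5]
  val[6] = [-5,5]
  val[7] = [0,5]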